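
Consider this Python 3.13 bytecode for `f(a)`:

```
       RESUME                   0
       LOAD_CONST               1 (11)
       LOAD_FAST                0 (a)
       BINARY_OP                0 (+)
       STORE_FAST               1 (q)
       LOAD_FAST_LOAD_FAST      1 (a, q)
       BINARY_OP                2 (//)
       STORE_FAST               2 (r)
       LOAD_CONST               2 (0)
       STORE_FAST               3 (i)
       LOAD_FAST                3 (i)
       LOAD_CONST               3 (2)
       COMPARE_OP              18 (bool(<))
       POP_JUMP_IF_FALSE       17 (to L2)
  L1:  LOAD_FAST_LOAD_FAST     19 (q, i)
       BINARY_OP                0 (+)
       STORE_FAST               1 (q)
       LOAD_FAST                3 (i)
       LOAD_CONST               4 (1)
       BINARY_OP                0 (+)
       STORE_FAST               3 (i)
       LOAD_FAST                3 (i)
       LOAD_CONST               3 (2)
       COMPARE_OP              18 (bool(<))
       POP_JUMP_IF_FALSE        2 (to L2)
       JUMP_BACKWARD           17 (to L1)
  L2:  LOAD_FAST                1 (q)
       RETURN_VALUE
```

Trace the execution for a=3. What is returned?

15

LOAD_CONST → push 11. Stack: [11]
LOAD_FAST a → push 3. Stack: [11, 3]
BINARY_OP + → 11 + 3 = 14. Stack: [14]
STORE_FAST q → q=14. Stack: []
LOAD_FAST_LOAD_FAST a,q → push 3,14. Stack: [3, 14]
BINARY_OP // → 3 // 14 = 0. Stack: [0]
STORE_FAST r → r=0. Stack: []
LOAD_CONST → push 0. Stack: [0]
STORE_FAST i → i=0. Stack: []
LOAD_FAST i → push 0. Stack: [0]
LOAD_CONST → push 2. Stack: [0, 2]
COMPARE_OP bool(<) → 0 vs 2 = True. Stack: [True]
POP_JUMP_IF_FALSE → pop True; no jump. Stack: []
LOAD_FAST_LOAD_FAST q,i → push 14,0. Stack: [14, 0]
BINARY_OP + → 14 + 0 = 14. Stack: [14]
STORE_FAST q → q=14. Stack: []
LOAD_FAST i → push 0. Stack: [0]
LOAD_CONST → push 1. Stack: [0, 1]
BINARY_OP + → 0 + 1 = 1. Stack: [1]
STORE_FAST i → i=1. Stack: []
LOAD_FAST i → push 1. Stack: [1]
LOAD_CONST → push 2. Stack: [1, 2]
COMPARE_OP bool(<) → 1 vs 2 = True. Stack: [True]
POP_JUMP_IF_FALSE → pop True; no jump. Stack: []
LOAD_FAST_LOAD_FAST q,i → push 14,1. Stack: [14, 1]
BINARY_OP + → 14 + 1 = 15. Stack: [15]
STORE_FAST q → q=15. Stack: []
LOAD_FAST i → push 1. Stack: [1]
LOAD_CONST → push 1. Stack: [1, 1]
BINARY_OP + → 1 + 1 = 2. Stack: [2]
STORE_FAST i → i=2. Stack: []
LOAD_FAST i → push 2. Stack: [2]
LOAD_CONST → push 2. Stack: [2, 2]
COMPARE_OP bool(<) → 2 vs 2 = False. Stack: [False]
POP_JUMP_IF_FALSE → pop False; jump. Stack: []
LOAD_FAST q → push 15. Stack: [15]
RETURN_VALUE → return 15.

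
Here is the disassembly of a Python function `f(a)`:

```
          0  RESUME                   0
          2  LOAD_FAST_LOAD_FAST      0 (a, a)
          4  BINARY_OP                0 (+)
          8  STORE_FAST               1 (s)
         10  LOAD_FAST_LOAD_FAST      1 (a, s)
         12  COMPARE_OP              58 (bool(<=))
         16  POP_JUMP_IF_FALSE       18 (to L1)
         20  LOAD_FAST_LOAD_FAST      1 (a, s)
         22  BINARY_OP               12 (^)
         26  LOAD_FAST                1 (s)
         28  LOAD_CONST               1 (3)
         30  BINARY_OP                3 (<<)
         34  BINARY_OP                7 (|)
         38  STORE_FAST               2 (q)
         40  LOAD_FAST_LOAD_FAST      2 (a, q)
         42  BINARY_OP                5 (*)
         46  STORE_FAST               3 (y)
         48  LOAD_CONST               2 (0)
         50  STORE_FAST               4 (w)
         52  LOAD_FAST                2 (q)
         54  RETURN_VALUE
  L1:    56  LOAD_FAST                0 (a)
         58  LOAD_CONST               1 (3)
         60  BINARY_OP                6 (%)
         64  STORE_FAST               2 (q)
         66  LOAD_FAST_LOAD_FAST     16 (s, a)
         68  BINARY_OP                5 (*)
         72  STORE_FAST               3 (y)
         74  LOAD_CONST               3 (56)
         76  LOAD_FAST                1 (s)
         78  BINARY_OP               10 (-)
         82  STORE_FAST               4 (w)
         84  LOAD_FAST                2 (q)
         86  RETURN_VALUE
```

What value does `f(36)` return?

LOAD_FAST_LOAD_FAST a,a → push 36,36. Stack: [36, 36]
BINARY_OP + → 36 + 36 = 72. Stack: [72]
STORE_FAST s → s=72. Stack: []
LOAD_FAST_LOAD_FAST a,s → push 36,72. Stack: [36, 72]
COMPARE_OP bool(<=) → 36 vs 72 = True. Stack: [True]
POP_JUMP_IF_FALSE → pop True; no jump. Stack: []
LOAD_FAST_LOAD_FAST a,s → push 36,72. Stack: [36, 72]
BINARY_OP ^ → 36 ^ 72 = 108. Stack: [108]
LOAD_FAST s → push 72. Stack: [108, 72]
LOAD_CONST → push 3. Stack: [108, 72, 3]
BINARY_OP << → 72 << 3 = 576. Stack: [108, 576]
BINARY_OP | → 108 | 576 = 620. Stack: [620]
STORE_FAST q → q=620. Stack: []
LOAD_FAST_LOAD_FAST a,q → push 36,620. Stack: [36, 620]
BINARY_OP * → 36 * 620 = 22320. Stack: [22320]
STORE_FAST y → y=22320. Stack: []
LOAD_CONST → push 0. Stack: [0]
STORE_FAST w → w=0. Stack: []
LOAD_FAST q → push 620. Stack: [620]
RETURN_VALUE → return 620.

620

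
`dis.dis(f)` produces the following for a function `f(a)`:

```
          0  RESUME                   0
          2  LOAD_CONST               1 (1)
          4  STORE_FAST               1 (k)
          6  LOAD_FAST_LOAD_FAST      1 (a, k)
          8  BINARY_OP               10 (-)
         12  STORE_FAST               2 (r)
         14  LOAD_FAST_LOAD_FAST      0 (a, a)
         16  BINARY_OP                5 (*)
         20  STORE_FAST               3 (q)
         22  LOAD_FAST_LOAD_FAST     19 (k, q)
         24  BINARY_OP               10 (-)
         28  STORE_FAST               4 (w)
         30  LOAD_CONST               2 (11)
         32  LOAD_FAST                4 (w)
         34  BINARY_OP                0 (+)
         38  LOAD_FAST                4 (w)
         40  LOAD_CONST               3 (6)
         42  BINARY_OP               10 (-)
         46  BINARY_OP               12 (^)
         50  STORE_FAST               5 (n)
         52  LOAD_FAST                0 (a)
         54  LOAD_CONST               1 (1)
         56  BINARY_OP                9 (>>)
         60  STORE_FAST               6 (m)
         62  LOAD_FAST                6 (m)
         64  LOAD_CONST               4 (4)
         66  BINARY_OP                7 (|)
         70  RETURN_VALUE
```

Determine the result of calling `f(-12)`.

-2

LOAD_CONST → push 1. Stack: [1]
STORE_FAST k → k=1. Stack: []
LOAD_FAST_LOAD_FAST a,k → push -12,1. Stack: [-12, 1]
BINARY_OP - → -12 - 1 = -13. Stack: [-13]
STORE_FAST r → r=-13. Stack: []
LOAD_FAST_LOAD_FAST a,a → push -12,-12. Stack: [-12, -12]
BINARY_OP * → -12 * -12 = 144. Stack: [144]
STORE_FAST q → q=144. Stack: []
LOAD_FAST_LOAD_FAST k,q → push 1,144. Stack: [1, 144]
BINARY_OP - → 1 - 144 = -143. Stack: [-143]
STORE_FAST w → w=-143. Stack: []
LOAD_CONST → push 11. Stack: [11]
LOAD_FAST w → push -143. Stack: [11, -143]
BINARY_OP + → 11 + -143 = -132. Stack: [-132]
LOAD_FAST w → push -143. Stack: [-132, -143]
LOAD_CONST → push 6. Stack: [-132, -143, 6]
BINARY_OP - → -143 - 6 = -149. Stack: [-132, -149]
BINARY_OP ^ → -132 ^ -149 = 23. Stack: [23]
STORE_FAST n → n=23. Stack: []
LOAD_FAST a → push -12. Stack: [-12]
LOAD_CONST → push 1. Stack: [-12, 1]
BINARY_OP >> → -12 >> 1 = -6. Stack: [-6]
STORE_FAST m → m=-6. Stack: []
LOAD_FAST m → push -6. Stack: [-6]
LOAD_CONST → push 4. Stack: [-6, 4]
BINARY_OP | → -6 | 4 = -2. Stack: [-2]
RETURN_VALUE → return -2.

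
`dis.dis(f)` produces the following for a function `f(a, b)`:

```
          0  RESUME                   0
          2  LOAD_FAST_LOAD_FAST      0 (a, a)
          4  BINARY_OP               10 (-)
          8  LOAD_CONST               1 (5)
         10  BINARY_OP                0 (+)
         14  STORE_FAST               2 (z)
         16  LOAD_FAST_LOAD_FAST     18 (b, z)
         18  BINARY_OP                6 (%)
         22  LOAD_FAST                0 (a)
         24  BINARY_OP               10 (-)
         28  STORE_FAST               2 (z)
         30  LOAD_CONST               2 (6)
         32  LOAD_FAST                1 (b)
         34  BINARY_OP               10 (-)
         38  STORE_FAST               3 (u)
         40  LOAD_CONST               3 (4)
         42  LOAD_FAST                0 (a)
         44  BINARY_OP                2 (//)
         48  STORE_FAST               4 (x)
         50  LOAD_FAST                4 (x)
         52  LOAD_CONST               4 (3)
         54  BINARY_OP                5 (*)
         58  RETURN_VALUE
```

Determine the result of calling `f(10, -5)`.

0

LOAD_FAST_LOAD_FAST a,a → push 10,10. Stack: [10, 10]
BINARY_OP - → 10 - 10 = 0. Stack: [0]
LOAD_CONST → push 5. Stack: [0, 5]
BINARY_OP + → 0 + 5 = 5. Stack: [5]
STORE_FAST z → z=5. Stack: []
LOAD_FAST_LOAD_FAST b,z → push -5,5. Stack: [-5, 5]
BINARY_OP % → -5 % 5 = 0. Stack: [0]
LOAD_FAST a → push 10. Stack: [0, 10]
BINARY_OP - → 0 - 10 = -10. Stack: [-10]
STORE_FAST z → z=-10. Stack: []
LOAD_CONST → push 6. Stack: [6]
LOAD_FAST b → push -5. Stack: [6, -5]
BINARY_OP - → 6 - -5 = 11. Stack: [11]
STORE_FAST u → u=11. Stack: []
LOAD_CONST → push 4. Stack: [4]
LOAD_FAST a → push 10. Stack: [4, 10]
BINARY_OP // → 4 // 10 = 0. Stack: [0]
STORE_FAST x → x=0. Stack: []
LOAD_FAST x → push 0. Stack: [0]
LOAD_CONST → push 3. Stack: [0, 3]
BINARY_OP * → 0 * 3 = 0. Stack: [0]
RETURN_VALUE → return 0.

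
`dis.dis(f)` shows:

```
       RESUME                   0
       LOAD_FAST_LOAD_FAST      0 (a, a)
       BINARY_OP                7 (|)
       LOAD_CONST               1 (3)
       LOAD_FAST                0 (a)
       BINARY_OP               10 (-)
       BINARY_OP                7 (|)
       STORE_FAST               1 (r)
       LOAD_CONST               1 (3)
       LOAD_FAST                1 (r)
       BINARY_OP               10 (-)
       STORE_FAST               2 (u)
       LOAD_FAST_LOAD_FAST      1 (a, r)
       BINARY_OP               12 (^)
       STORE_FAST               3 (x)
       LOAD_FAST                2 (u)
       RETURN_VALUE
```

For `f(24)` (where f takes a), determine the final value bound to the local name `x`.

LOAD_FAST_LOAD_FAST a,a → push 24,24. Stack: [24, 24]
BINARY_OP | → 24 | 24 = 24. Stack: [24]
LOAD_CONST → push 3. Stack: [24, 3]
LOAD_FAST a → push 24. Stack: [24, 3, 24]
BINARY_OP - → 3 - 24 = -21. Stack: [24, -21]
BINARY_OP | → 24 | -21 = -5. Stack: [-5]
STORE_FAST r → r=-5. Stack: []
LOAD_CONST → push 3. Stack: [3]
LOAD_FAST r → push -5. Stack: [3, -5]
BINARY_OP - → 3 - -5 = 8. Stack: [8]
STORE_FAST u → u=8. Stack: []
LOAD_FAST_LOAD_FAST a,r → push 24,-5. Stack: [24, -5]
BINARY_OP ^ → 24 ^ -5 = -29. Stack: [-29]
STORE_FAST x → x=-29. Stack: []
LOAD_FAST u → push 8. Stack: [8]
RETURN_VALUE → return 8.

-29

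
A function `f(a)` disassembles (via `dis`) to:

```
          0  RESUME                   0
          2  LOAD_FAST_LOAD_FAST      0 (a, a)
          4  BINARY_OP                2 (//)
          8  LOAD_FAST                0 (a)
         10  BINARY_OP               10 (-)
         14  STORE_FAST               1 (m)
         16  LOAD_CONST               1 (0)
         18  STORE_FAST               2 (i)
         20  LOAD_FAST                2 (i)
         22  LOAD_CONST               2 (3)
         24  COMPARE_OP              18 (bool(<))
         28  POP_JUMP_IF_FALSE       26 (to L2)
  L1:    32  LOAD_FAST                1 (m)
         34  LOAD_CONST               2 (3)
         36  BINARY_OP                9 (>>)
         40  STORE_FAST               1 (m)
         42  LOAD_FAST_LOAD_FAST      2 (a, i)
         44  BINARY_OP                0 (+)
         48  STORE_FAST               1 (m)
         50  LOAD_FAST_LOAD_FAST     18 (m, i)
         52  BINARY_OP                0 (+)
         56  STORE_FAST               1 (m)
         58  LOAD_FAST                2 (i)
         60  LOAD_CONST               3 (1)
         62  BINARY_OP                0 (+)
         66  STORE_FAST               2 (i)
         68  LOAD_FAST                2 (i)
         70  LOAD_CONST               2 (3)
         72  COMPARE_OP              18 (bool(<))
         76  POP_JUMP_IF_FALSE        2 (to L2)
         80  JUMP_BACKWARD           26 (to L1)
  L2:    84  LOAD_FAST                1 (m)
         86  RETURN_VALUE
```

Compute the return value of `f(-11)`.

-7

LOAD_FAST_LOAD_FAST a,a → push -11,-11
BINARY_OP // → -11 // -11 = 1
LOAD_FAST a → push -11
BINARY_OP - → 1 - -11 = 12
STORE_FAST m → m=12
LOAD_CONST → push 0
STORE_FAST i → i=0
LOAD_FAST i → push 0
LOAD_CONST → push 3
COMPARE_OP bool(<) → 0 vs 3 = True
POP_JUMP_IF_FALSE → pop True; no jump
LOAD_FAST m → push 12
LOAD_CONST → push 3
BINARY_OP >> → 12 >> 3 = 1
STORE_FAST m → m=1
LOAD_FAST_LOAD_FAST a,i → push -11,0
BINARY_OP + → -11 + 0 = -11
STORE_FAST m → m=-11
LOAD_FAST_LOAD_FAST m,i → push -11,0
BINARY_OP + → -11 + 0 = -11
STORE_FAST m → m=-11
LOAD_FAST i → push 0
LOAD_CONST → push 1
BINARY_OP + → 0 + 1 = 1
STORE_FAST i → i=1
LOAD_FAST i → push 1
LOAD_CONST → push 3
COMPARE_OP bool(<) → 1 vs 3 = True
POP_JUMP_IF_FALSE → pop True; no jump
LOAD_FAST m → push -11
LOAD_CONST → push 3
BINARY_OP >> → -11 >> 3 = -2
STORE_FAST m → m=-2
LOAD_FAST_LOAD_FAST a,i → push -11,1
BINARY_OP + → -11 + 1 = -10
STORE_FAST m → m=-10
LOAD_FAST_LOAD_FAST m,i → push -10,1
BINARY_OP + → -10 + 1 = -9
STORE_FAST m → m=-9
LOAD_FAST i → push 1
LOAD_CONST → push 1
BINARY_OP + → 1 + 1 = 2
STORE_FAST i → i=2
LOAD_FAST i → push 2
LOAD_CONST → push 3
COMPARE_OP bool(<) → 2 vs 3 = True
POP_JUMP_IF_FALSE → pop True; no jump
LOAD_FAST m → push -9
LOAD_CONST → push 3
BINARY_OP >> → -9 >> 3 = -2
STORE_FAST m → m=-2
LOAD_FAST_LOAD_FAST a,i → push -11,2
BINARY_OP + → -11 + 2 = -9
STORE_FAST m → m=-9
LOAD_FAST_LOAD_FAST m,i → push -9,2
BINARY_OP + → -9 + 2 = -7
STORE_FAST m → m=-7
LOAD_FAST i → push 2
LOAD_CONST → push 1
BINARY_OP + → 2 + 1 = 3
STORE_FAST i → i=3
LOAD_FAST i → push 3
LOAD_CONST → push 3
COMPARE_OP bool(<) → 3 vs 3 = False
POP_JUMP_IF_FALSE → pop False; jump
LOAD_FAST m → push -7
RETURN_VALUE → return -7.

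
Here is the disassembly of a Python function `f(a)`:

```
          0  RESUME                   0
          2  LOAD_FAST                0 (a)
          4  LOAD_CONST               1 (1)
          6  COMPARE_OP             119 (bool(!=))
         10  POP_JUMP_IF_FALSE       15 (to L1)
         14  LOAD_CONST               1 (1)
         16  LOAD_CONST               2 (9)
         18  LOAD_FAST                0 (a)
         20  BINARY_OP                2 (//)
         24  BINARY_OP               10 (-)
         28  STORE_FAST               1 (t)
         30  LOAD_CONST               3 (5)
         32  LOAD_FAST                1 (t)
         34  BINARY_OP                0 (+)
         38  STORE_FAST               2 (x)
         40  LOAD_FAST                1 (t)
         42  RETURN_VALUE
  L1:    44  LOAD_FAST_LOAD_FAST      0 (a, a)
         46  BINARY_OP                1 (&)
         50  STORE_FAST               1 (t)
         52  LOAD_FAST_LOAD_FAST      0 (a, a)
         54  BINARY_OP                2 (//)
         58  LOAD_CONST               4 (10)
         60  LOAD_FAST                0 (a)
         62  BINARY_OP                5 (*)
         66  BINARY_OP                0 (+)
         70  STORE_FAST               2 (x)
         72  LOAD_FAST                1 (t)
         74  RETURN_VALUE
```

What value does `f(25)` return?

1

LOAD_FAST a → push 25. Stack: [25]
LOAD_CONST → push 1. Stack: [25, 1]
COMPARE_OP bool(!=) → 25 vs 1 = True. Stack: [True]
POP_JUMP_IF_FALSE → pop True; no jump. Stack: []
LOAD_CONST → push 1. Stack: [1]
LOAD_CONST → push 9. Stack: [1, 9]
LOAD_FAST a → push 25. Stack: [1, 9, 25]
BINARY_OP // → 9 // 25 = 0. Stack: [1, 0]
BINARY_OP - → 1 - 0 = 1. Stack: [1]
STORE_FAST t → t=1. Stack: []
LOAD_CONST → push 5. Stack: [5]
LOAD_FAST t → push 1. Stack: [5, 1]
BINARY_OP + → 5 + 1 = 6. Stack: [6]
STORE_FAST x → x=6. Stack: []
LOAD_FAST t → push 1. Stack: [1]
RETURN_VALUE → return 1.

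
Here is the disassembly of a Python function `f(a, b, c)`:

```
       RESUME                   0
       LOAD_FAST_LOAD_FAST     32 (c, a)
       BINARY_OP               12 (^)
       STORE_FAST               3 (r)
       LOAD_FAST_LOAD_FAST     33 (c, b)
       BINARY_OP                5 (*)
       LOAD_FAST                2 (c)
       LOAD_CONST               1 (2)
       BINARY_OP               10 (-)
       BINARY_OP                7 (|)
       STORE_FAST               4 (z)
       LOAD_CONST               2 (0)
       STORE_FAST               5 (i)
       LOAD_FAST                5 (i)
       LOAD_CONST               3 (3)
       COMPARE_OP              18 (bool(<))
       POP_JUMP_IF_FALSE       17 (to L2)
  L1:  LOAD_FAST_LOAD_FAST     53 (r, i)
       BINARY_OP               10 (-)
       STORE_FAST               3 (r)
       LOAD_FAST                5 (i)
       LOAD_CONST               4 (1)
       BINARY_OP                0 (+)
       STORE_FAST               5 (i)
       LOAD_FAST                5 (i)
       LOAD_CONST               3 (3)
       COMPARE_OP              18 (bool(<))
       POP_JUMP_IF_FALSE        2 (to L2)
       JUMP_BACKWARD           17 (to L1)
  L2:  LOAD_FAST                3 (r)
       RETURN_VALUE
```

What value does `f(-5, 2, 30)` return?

-30

LOAD_FAST_LOAD_FAST c,a → push 30,-5. Stack: [30, -5]
BINARY_OP ^ → 30 ^ -5 = -27. Stack: [-27]
STORE_FAST r → r=-27. Stack: []
LOAD_FAST_LOAD_FAST c,b → push 30,2. Stack: [30, 2]
BINARY_OP * → 30 * 2 = 60. Stack: [60]
LOAD_FAST c → push 30. Stack: [60, 30]
LOAD_CONST → push 2. Stack: [60, 30, 2]
BINARY_OP - → 30 - 2 = 28. Stack: [60, 28]
BINARY_OP | → 60 | 28 = 60. Stack: [60]
STORE_FAST z → z=60. Stack: []
LOAD_CONST → push 0. Stack: [0]
STORE_FAST i → i=0. Stack: []
LOAD_FAST i → push 0. Stack: [0]
LOAD_CONST → push 3. Stack: [0, 3]
COMPARE_OP bool(<) → 0 vs 3 = True. Stack: [True]
POP_JUMP_IF_FALSE → pop True; no jump. Stack: []
LOAD_FAST_LOAD_FAST r,i → push -27,0. Stack: [-27, 0]
BINARY_OP - → -27 - 0 = -27. Stack: [-27]
STORE_FAST r → r=-27. Stack: []
LOAD_FAST i → push 0. Stack: [0]
LOAD_CONST → push 1. Stack: [0, 1]
BINARY_OP + → 0 + 1 = 1. Stack: [1]
STORE_FAST i → i=1. Stack: []
LOAD_FAST i → push 1. Stack: [1]
LOAD_CONST → push 3. Stack: [1, 3]
COMPARE_OP bool(<) → 1 vs 3 = True. Stack: [True]
POP_JUMP_IF_FALSE → pop True; no jump. Stack: []
LOAD_FAST_LOAD_FAST r,i → push -27,1. Stack: [-27, 1]
BINARY_OP - → -27 - 1 = -28. Stack: [-28]
STORE_FAST r → r=-28. Stack: []
LOAD_FAST i → push 1. Stack: [1]
LOAD_CONST → push 1. Stack: [1, 1]
BINARY_OP + → 1 + 1 = 2. Stack: [2]
STORE_FAST i → i=2. Stack: []
LOAD_FAST i → push 2. Stack: [2]
LOAD_CONST → push 3. Stack: [2, 3]
COMPARE_OP bool(<) → 2 vs 3 = True. Stack: [True]
POP_JUMP_IF_FALSE → pop True; no jump. Stack: []
LOAD_FAST_LOAD_FAST r,i → push -28,2. Stack: [-28, 2]
BINARY_OP - → -28 - 2 = -30. Stack: [-30]
STORE_FAST r → r=-30. Stack: []
LOAD_FAST i → push 2. Stack: [2]
LOAD_CONST → push 1. Stack: [2, 1]
BINARY_OP + → 2 + 1 = 3. Stack: [3]
STORE_FAST i → i=3. Stack: []
LOAD_FAST i → push 3. Stack: [3]
LOAD_CONST → push 3. Stack: [3, 3]
COMPARE_OP bool(<) → 3 vs 3 = False. Stack: [False]
POP_JUMP_IF_FALSE → pop False; jump. Stack: []
LOAD_FAST r → push -30. Stack: [-30]
RETURN_VALUE → return -30.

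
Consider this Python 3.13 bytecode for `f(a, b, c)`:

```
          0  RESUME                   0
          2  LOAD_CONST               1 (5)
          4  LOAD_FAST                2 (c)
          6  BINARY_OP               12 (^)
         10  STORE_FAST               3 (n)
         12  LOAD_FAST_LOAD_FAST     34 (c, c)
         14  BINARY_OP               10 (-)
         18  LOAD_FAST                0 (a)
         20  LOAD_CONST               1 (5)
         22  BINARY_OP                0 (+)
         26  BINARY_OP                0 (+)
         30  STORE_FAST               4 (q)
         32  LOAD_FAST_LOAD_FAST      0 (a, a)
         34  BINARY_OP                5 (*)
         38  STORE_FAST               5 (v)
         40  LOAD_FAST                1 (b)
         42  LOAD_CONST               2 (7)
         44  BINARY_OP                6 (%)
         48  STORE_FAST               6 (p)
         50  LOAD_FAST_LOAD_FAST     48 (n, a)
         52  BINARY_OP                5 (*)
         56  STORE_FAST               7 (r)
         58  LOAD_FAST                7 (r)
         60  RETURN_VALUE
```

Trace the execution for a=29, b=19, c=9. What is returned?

348

LOAD_CONST → push 5. Stack: [5]
LOAD_FAST c → push 9. Stack: [5, 9]
BINARY_OP ^ → 5 ^ 9 = 12. Stack: [12]
STORE_FAST n → n=12. Stack: []
LOAD_FAST_LOAD_FAST c,c → push 9,9. Stack: [9, 9]
BINARY_OP - → 9 - 9 = 0. Stack: [0]
LOAD_FAST a → push 29. Stack: [0, 29]
LOAD_CONST → push 5. Stack: [0, 29, 5]
BINARY_OP + → 29 + 5 = 34. Stack: [0, 34]
BINARY_OP + → 0 + 34 = 34. Stack: [34]
STORE_FAST q → q=34. Stack: []
LOAD_FAST_LOAD_FAST a,a → push 29,29. Stack: [29, 29]
BINARY_OP * → 29 * 29 = 841. Stack: [841]
STORE_FAST v → v=841. Stack: []
LOAD_FAST b → push 19. Stack: [19]
LOAD_CONST → push 7. Stack: [19, 7]
BINARY_OP % → 19 % 7 = 5. Stack: [5]
STORE_FAST p → p=5. Stack: []
LOAD_FAST_LOAD_FAST n,a → push 12,29. Stack: [12, 29]
BINARY_OP * → 12 * 29 = 348. Stack: [348]
STORE_FAST r → r=348. Stack: []
LOAD_FAST r → push 348. Stack: [348]
RETURN_VALUE → return 348.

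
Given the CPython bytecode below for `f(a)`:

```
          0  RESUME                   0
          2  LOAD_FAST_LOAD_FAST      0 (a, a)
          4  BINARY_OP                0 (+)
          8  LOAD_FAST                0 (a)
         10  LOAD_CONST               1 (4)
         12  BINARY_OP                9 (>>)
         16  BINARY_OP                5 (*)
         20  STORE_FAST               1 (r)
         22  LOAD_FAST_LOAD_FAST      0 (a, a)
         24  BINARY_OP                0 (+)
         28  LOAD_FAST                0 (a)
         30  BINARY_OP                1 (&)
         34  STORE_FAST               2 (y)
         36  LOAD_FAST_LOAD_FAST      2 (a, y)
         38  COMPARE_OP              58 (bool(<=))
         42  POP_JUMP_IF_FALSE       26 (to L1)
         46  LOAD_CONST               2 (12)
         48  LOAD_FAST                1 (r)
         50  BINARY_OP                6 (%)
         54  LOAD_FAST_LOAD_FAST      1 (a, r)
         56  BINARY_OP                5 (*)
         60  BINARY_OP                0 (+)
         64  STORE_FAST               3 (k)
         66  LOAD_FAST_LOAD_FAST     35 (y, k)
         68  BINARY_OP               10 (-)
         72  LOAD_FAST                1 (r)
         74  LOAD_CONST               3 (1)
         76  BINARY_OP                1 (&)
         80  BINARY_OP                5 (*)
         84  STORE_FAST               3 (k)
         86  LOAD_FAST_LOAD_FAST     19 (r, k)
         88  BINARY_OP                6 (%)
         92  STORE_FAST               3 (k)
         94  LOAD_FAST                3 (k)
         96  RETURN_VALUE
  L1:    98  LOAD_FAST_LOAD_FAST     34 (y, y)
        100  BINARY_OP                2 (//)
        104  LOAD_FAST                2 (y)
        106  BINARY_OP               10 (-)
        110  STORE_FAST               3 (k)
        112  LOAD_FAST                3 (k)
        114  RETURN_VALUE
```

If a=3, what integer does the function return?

-1

LOAD_FAST_LOAD_FAST a,a → push 3,3. Stack: [3, 3]
BINARY_OP + → 3 + 3 = 6. Stack: [6]
LOAD_FAST a → push 3. Stack: [6, 3]
LOAD_CONST → push 4. Stack: [6, 3, 4]
BINARY_OP >> → 3 >> 4 = 0. Stack: [6, 0]
BINARY_OP * → 6 * 0 = 0. Stack: [0]
STORE_FAST r → r=0. Stack: []
LOAD_FAST_LOAD_FAST a,a → push 3,3. Stack: [3, 3]
BINARY_OP + → 3 + 3 = 6. Stack: [6]
LOAD_FAST a → push 3. Stack: [6, 3]
BINARY_OP & → 6 & 3 = 2. Stack: [2]
STORE_FAST y → y=2. Stack: []
LOAD_FAST_LOAD_FAST a,y → push 3,2. Stack: [3, 2]
COMPARE_OP bool(<=) → 3 vs 2 = False. Stack: [False]
POP_JUMP_IF_FALSE → pop False; jump. Stack: []
LOAD_FAST_LOAD_FAST y,y → push 2,2. Stack: [2, 2]
BINARY_OP // → 2 // 2 = 1. Stack: [1]
LOAD_FAST y → push 2. Stack: [1, 2]
BINARY_OP - → 1 - 2 = -1. Stack: [-1]
STORE_FAST k → k=-1. Stack: []
LOAD_FAST k → push -1. Stack: [-1]
RETURN_VALUE → return -1.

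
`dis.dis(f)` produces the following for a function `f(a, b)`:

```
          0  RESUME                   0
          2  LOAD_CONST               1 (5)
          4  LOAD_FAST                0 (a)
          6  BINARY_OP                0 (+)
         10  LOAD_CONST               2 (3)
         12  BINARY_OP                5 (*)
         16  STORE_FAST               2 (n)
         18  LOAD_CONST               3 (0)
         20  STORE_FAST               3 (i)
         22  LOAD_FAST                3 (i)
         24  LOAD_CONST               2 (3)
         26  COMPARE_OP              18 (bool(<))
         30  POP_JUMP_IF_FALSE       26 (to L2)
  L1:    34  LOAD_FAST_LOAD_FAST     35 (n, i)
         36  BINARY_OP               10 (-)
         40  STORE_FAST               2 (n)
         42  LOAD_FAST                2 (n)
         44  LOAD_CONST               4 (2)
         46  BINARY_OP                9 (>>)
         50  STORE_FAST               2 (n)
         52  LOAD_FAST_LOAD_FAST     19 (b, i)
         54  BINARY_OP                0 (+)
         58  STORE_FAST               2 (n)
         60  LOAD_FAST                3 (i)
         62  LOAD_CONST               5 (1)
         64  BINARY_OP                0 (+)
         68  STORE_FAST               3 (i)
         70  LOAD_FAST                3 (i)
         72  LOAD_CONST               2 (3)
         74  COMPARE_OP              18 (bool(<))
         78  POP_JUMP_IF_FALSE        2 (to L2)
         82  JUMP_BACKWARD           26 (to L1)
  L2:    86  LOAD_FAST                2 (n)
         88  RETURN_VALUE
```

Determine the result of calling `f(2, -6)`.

-4

LOAD_CONST → push 5
LOAD_FAST a → push 2
BINARY_OP + → 5 + 2 = 7
LOAD_CONST → push 3
BINARY_OP * → 7 * 3 = 21
STORE_FAST n → n=21
LOAD_CONST → push 0
STORE_FAST i → i=0
LOAD_FAST i → push 0
LOAD_CONST → push 3
COMPARE_OP bool(<) → 0 vs 3 = True
POP_JUMP_IF_FALSE → pop True; no jump
LOAD_FAST_LOAD_FAST n,i → push 21,0
BINARY_OP - → 21 - 0 = 21
STORE_FAST n → n=21
LOAD_FAST n → push 21
LOAD_CONST → push 2
BINARY_OP >> → 21 >> 2 = 5
STORE_FAST n → n=5
LOAD_FAST_LOAD_FAST b,i → push -6,0
BINARY_OP + → -6 + 0 = -6
STORE_FAST n → n=-6
LOAD_FAST i → push 0
LOAD_CONST → push 1
BINARY_OP + → 0 + 1 = 1
STORE_FAST i → i=1
LOAD_FAST i → push 1
LOAD_CONST → push 3
COMPARE_OP bool(<) → 1 vs 3 = True
POP_JUMP_IF_FALSE → pop True; no jump
LOAD_FAST_LOAD_FAST n,i → push -6,1
BINARY_OP - → -6 - 1 = -7
STORE_FAST n → n=-7
LOAD_FAST n → push -7
LOAD_CONST → push 2
BINARY_OP >> → -7 >> 2 = -2
STORE_FAST n → n=-2
LOAD_FAST_LOAD_FAST b,i → push -6,1
BINARY_OP + → -6 + 1 = -5
STORE_FAST n → n=-5
LOAD_FAST i → push 1
LOAD_CONST → push 1
BINARY_OP + → 1 + 1 = 2
STORE_FAST i → i=2
LOAD_FAST i → push 2
LOAD_CONST → push 3
COMPARE_OP bool(<) → 2 vs 3 = True
POP_JUMP_IF_FALSE → pop True; no jump
LOAD_FAST_LOAD_FAST n,i → push -5,2
BINARY_OP - → -5 - 2 = -7
STORE_FAST n → n=-7
LOAD_FAST n → push -7
LOAD_CONST → push 2
BINARY_OP >> → -7 >> 2 = -2
STORE_FAST n → n=-2
LOAD_FAST_LOAD_FAST b,i → push -6,2
BINARY_OP + → -6 + 2 = -4
STORE_FAST n → n=-4
LOAD_FAST i → push 2
LOAD_CONST → push 1
BINARY_OP + → 2 + 1 = 3
STORE_FAST i → i=3
LOAD_FAST i → push 3
LOAD_CONST → push 3
COMPARE_OP bool(<) → 3 vs 3 = False
POP_JUMP_IF_FALSE → pop False; jump
LOAD_FAST n → push -4
RETURN_VALUE → return -4.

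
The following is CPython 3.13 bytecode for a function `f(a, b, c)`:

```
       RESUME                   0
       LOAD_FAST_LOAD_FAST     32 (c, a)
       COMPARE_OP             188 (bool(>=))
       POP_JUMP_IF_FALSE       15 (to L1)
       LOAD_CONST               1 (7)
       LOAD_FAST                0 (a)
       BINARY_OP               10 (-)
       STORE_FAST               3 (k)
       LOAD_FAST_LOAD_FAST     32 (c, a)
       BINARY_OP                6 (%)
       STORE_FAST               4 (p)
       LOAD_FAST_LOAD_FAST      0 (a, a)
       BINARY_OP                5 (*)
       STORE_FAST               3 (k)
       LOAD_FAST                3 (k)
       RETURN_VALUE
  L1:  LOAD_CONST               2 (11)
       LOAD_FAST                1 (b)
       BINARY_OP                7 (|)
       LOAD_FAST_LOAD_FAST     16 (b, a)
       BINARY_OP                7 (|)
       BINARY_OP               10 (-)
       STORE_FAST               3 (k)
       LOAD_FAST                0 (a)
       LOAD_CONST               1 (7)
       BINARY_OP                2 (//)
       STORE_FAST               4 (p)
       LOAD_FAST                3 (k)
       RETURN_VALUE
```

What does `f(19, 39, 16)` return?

LOAD_FAST_LOAD_FAST c,a → push 16,19. Stack: [16, 19]
COMPARE_OP bool(>=) → 16 vs 19 = False. Stack: [False]
POP_JUMP_IF_FALSE → pop False; jump. Stack: []
LOAD_CONST → push 11. Stack: [11]
LOAD_FAST b → push 39. Stack: [11, 39]
BINARY_OP | → 11 | 39 = 47. Stack: [47]
LOAD_FAST_LOAD_FAST b,a → push 39,19. Stack: [47, 39, 19]
BINARY_OP | → 39 | 19 = 55. Stack: [47, 55]
BINARY_OP - → 47 - 55 = -8. Stack: [-8]
STORE_FAST k → k=-8. Stack: []
LOAD_FAST a → push 19. Stack: [19]
LOAD_CONST → push 7. Stack: [19, 7]
BINARY_OP // → 19 // 7 = 2. Stack: [2]
STORE_FAST p → p=2. Stack: []
LOAD_FAST k → push -8. Stack: [-8]
RETURN_VALUE → return -8.

-8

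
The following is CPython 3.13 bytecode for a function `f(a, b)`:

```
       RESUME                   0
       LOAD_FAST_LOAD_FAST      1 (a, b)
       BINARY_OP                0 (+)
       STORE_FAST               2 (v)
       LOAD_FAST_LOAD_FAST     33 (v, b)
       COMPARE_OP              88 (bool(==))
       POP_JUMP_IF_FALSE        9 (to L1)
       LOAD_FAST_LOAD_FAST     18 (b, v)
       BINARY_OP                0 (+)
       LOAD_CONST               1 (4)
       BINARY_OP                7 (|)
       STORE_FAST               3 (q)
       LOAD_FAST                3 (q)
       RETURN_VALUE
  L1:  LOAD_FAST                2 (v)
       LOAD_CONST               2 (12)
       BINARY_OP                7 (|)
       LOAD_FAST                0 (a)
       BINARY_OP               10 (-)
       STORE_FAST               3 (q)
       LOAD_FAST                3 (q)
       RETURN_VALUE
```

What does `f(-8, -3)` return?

LOAD_FAST_LOAD_FAST a,b → push -8,-3. Stack: [-8, -3]
BINARY_OP + → -8 + -3 = -11. Stack: [-11]
STORE_FAST v → v=-11. Stack: []
LOAD_FAST_LOAD_FAST v,b → push -11,-3. Stack: [-11, -3]
COMPARE_OP bool(==) → -11 vs -3 = False. Stack: [False]
POP_JUMP_IF_FALSE → pop False; jump. Stack: []
LOAD_FAST v → push -11. Stack: [-11]
LOAD_CONST → push 12. Stack: [-11, 12]
BINARY_OP | → -11 | 12 = -3. Stack: [-3]
LOAD_FAST a → push -8. Stack: [-3, -8]
BINARY_OP - → -3 - -8 = 5. Stack: [5]
STORE_FAST q → q=5. Stack: []
LOAD_FAST q → push 5. Stack: [5]
RETURN_VALUE → return 5.

5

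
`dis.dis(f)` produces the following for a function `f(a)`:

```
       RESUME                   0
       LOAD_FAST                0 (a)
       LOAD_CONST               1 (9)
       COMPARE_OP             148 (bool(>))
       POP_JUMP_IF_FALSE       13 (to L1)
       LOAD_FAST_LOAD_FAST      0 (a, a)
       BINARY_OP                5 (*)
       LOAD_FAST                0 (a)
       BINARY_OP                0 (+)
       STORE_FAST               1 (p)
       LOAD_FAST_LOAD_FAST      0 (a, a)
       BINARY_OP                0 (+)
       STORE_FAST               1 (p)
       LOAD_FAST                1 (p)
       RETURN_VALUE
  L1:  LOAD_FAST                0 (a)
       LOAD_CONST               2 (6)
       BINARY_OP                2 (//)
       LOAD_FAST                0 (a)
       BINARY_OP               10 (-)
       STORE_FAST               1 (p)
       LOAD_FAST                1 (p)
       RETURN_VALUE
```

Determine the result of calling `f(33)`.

LOAD_FAST a → push 33. Stack: [33]
LOAD_CONST → push 9. Stack: [33, 9]
COMPARE_OP bool(>) → 33 vs 9 = True. Stack: [True]
POP_JUMP_IF_FALSE → pop True; no jump. Stack: []
LOAD_FAST_LOAD_FAST a,a → push 33,33. Stack: [33, 33]
BINARY_OP * → 33 * 33 = 1089. Stack: [1089]
LOAD_FAST a → push 33. Stack: [1089, 33]
BINARY_OP + → 1089 + 33 = 1122. Stack: [1122]
STORE_FAST p → p=1122. Stack: []
LOAD_FAST_LOAD_FAST a,a → push 33,33. Stack: [33, 33]
BINARY_OP + → 33 + 33 = 66. Stack: [66]
STORE_FAST p → p=66. Stack: []
LOAD_FAST p → push 66. Stack: [66]
RETURN_VALUE → return 66.

66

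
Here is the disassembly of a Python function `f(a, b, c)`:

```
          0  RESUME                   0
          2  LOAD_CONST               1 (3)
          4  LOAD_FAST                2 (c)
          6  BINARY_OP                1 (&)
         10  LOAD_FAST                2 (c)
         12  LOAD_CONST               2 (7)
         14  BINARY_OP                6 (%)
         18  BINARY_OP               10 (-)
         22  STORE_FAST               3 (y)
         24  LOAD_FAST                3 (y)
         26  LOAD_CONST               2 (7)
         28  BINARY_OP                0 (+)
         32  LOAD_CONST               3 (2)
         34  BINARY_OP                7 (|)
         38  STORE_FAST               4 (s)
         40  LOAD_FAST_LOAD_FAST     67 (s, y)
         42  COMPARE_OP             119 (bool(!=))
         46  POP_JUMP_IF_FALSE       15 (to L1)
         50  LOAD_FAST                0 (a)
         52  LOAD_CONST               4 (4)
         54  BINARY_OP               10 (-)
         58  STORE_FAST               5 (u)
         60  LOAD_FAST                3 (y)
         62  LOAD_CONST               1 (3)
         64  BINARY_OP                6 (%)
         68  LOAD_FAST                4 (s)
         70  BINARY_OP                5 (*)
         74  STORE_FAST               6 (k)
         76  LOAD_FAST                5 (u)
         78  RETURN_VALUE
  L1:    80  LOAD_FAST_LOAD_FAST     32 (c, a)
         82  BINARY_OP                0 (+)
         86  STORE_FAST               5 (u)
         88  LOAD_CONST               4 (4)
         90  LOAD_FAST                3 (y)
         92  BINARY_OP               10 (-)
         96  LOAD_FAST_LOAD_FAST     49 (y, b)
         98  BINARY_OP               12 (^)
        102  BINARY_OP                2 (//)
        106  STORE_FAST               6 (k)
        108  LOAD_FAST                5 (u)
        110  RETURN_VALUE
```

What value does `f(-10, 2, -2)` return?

-14

LOAD_CONST → push 3. Stack: [3]
LOAD_FAST c → push -2. Stack: [3, -2]
BINARY_OP & → 3 & -2 = 2. Stack: [2]
LOAD_FAST c → push -2. Stack: [2, -2]
LOAD_CONST → push 7. Stack: [2, -2, 7]
BINARY_OP % → -2 % 7 = 5. Stack: [2, 5]
BINARY_OP - → 2 - 5 = -3. Stack: [-3]
STORE_FAST y → y=-3. Stack: []
LOAD_FAST y → push -3. Stack: [-3]
LOAD_CONST → push 7. Stack: [-3, 7]
BINARY_OP + → -3 + 7 = 4. Stack: [4]
LOAD_CONST → push 2. Stack: [4, 2]
BINARY_OP | → 4 | 2 = 6. Stack: [6]
STORE_FAST s → s=6. Stack: []
LOAD_FAST_LOAD_FAST s,y → push 6,-3. Stack: [6, -3]
COMPARE_OP bool(!=) → 6 vs -3 = True. Stack: [True]
POP_JUMP_IF_FALSE → pop True; no jump. Stack: []
LOAD_FAST a → push -10. Stack: [-10]
LOAD_CONST → push 4. Stack: [-10, 4]
BINARY_OP - → -10 - 4 = -14. Stack: [-14]
STORE_FAST u → u=-14. Stack: []
LOAD_FAST y → push -3. Stack: [-3]
LOAD_CONST → push 3. Stack: [-3, 3]
BINARY_OP % → -3 % 3 = 0. Stack: [0]
LOAD_FAST s → push 6. Stack: [0, 6]
BINARY_OP * → 0 * 6 = 0. Stack: [0]
STORE_FAST k → k=0. Stack: []
LOAD_FAST u → push -14. Stack: [-14]
RETURN_VALUE → return -14.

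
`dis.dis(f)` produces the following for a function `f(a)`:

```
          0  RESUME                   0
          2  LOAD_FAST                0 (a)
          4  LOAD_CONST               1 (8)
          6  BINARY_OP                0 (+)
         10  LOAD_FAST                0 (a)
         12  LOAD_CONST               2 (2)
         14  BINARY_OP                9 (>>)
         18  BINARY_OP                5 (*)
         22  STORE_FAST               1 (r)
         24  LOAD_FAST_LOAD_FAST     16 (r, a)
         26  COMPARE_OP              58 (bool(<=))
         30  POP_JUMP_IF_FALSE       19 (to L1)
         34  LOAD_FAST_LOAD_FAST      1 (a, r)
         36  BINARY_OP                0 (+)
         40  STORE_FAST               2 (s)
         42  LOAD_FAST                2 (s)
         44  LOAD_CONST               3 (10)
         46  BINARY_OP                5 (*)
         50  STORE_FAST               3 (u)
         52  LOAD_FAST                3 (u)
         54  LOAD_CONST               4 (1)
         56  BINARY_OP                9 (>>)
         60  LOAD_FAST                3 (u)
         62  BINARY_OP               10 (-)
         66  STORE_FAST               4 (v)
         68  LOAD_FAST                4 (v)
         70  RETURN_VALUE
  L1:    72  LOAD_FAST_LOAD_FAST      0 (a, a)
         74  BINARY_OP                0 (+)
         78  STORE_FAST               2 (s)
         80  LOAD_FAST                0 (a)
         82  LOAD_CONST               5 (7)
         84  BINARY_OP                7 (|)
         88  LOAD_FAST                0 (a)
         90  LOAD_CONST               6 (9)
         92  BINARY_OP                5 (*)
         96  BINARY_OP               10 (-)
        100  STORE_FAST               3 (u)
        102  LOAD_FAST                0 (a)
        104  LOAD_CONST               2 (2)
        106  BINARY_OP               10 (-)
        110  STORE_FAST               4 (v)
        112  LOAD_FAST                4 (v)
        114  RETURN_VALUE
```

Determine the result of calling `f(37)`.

LOAD_FAST a → push 37. Stack: [37]
LOAD_CONST → push 8. Stack: [37, 8]
BINARY_OP + → 37 + 8 = 45. Stack: [45]
LOAD_FAST a → push 37. Stack: [45, 37]
LOAD_CONST → push 2. Stack: [45, 37, 2]
BINARY_OP >> → 37 >> 2 = 9. Stack: [45, 9]
BINARY_OP * → 45 * 9 = 405. Stack: [405]
STORE_FAST r → r=405. Stack: []
LOAD_FAST_LOAD_FAST r,a → push 405,37. Stack: [405, 37]
COMPARE_OP bool(<=) → 405 vs 37 = False. Stack: [False]
POP_JUMP_IF_FALSE → pop False; jump. Stack: []
LOAD_FAST_LOAD_FAST a,a → push 37,37. Stack: [37, 37]
BINARY_OP + → 37 + 37 = 74. Stack: [74]
STORE_FAST s → s=74. Stack: []
LOAD_FAST a → push 37. Stack: [37]
LOAD_CONST → push 7. Stack: [37, 7]
BINARY_OP | → 37 | 7 = 39. Stack: [39]
LOAD_FAST a → push 37. Stack: [39, 37]
LOAD_CONST → push 9. Stack: [39, 37, 9]
BINARY_OP * → 37 * 9 = 333. Stack: [39, 333]
BINARY_OP - → 39 - 333 = -294. Stack: [-294]
STORE_FAST u → u=-294. Stack: []
LOAD_FAST a → push 37. Stack: [37]
LOAD_CONST → push 2. Stack: [37, 2]
BINARY_OP - → 37 - 2 = 35. Stack: [35]
STORE_FAST v → v=35. Stack: []
LOAD_FAST v → push 35. Stack: [35]
RETURN_VALUE → return 35.

35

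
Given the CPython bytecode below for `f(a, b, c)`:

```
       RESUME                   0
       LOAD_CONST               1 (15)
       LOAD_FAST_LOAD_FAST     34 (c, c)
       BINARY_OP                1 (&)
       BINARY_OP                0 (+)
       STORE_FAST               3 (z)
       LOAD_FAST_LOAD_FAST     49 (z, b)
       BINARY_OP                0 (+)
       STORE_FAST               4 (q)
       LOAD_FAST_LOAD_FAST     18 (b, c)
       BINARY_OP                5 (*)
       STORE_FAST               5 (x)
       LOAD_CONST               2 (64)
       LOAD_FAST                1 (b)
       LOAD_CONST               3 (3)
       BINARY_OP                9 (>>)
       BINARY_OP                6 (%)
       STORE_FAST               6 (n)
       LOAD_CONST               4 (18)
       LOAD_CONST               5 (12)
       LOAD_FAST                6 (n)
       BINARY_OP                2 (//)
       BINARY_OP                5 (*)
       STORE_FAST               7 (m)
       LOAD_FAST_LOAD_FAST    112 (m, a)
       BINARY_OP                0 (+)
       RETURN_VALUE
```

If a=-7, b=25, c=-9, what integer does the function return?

LOAD_CONST → push 15. Stack: [15]
LOAD_FAST_LOAD_FAST c,c → push -9,-9. Stack: [15, -9, -9]
BINARY_OP & → -9 & -9 = -9. Stack: [15, -9]
BINARY_OP + → 15 + -9 = 6. Stack: [6]
STORE_FAST z → z=6. Stack: []
LOAD_FAST_LOAD_FAST z,b → push 6,25. Stack: [6, 25]
BINARY_OP + → 6 + 25 = 31. Stack: [31]
STORE_FAST q → q=31. Stack: []
LOAD_FAST_LOAD_FAST b,c → push 25,-9. Stack: [25, -9]
BINARY_OP * → 25 * -9 = -225. Stack: [-225]
STORE_FAST x → x=-225. Stack: []
LOAD_CONST → push 64. Stack: [64]
LOAD_FAST b → push 25. Stack: [64, 25]
LOAD_CONST → push 3. Stack: [64, 25, 3]
BINARY_OP >> → 25 >> 3 = 3. Stack: [64, 3]
BINARY_OP % → 64 % 3 = 1. Stack: [1]
STORE_FAST n → n=1. Stack: []
LOAD_CONST → push 18. Stack: [18]
LOAD_CONST → push 12. Stack: [18, 12]
LOAD_FAST n → push 1. Stack: [18, 12, 1]
BINARY_OP // → 12 // 1 = 12. Stack: [18, 12]
BINARY_OP * → 18 * 12 = 216. Stack: [216]
STORE_FAST m → m=216. Stack: []
LOAD_FAST_LOAD_FAST m,a → push 216,-7. Stack: [216, -7]
BINARY_OP + → 216 + -7 = 209. Stack: [209]
RETURN_VALUE → return 209.

209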